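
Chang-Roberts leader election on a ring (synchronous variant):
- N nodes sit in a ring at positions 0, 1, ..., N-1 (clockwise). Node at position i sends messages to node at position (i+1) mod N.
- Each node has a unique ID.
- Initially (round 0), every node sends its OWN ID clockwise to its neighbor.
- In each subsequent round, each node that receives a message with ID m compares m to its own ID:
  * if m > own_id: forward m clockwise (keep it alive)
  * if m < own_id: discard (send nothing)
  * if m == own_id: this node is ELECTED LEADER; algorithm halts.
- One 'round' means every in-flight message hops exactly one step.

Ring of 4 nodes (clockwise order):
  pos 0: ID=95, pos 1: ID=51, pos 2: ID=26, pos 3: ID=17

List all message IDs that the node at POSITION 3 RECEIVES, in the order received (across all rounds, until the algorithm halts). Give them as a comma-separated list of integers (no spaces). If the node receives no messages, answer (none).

Round 1: pos1(id51) recv 95: fwd; pos2(id26) recv 51: fwd; pos3(id17) recv 26: fwd; pos0(id95) recv 17: drop
Round 2: pos2(id26) recv 95: fwd; pos3(id17) recv 51: fwd; pos0(id95) recv 26: drop
Round 3: pos3(id17) recv 95: fwd; pos0(id95) recv 51: drop
Round 4: pos0(id95) recv 95: ELECTED

Answer: 26,51,95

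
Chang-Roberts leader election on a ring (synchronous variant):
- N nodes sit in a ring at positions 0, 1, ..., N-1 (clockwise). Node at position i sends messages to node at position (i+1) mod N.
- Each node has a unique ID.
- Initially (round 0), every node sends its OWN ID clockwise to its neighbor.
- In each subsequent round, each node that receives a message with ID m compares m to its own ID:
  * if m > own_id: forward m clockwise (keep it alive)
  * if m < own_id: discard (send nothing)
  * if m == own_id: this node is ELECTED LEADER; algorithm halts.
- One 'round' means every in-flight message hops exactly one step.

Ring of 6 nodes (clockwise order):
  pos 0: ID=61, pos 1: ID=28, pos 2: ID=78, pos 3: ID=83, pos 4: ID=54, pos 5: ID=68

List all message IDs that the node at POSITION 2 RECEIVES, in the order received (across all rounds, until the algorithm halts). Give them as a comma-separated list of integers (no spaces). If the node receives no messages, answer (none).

Round 1: pos1(id28) recv 61: fwd; pos2(id78) recv 28: drop; pos3(id83) recv 78: drop; pos4(id54) recv 83: fwd; pos5(id68) recv 54: drop; pos0(id61) recv 68: fwd
Round 2: pos2(id78) recv 61: drop; pos5(id68) recv 83: fwd; pos1(id28) recv 68: fwd
Round 3: pos0(id61) recv 83: fwd; pos2(id78) recv 68: drop
Round 4: pos1(id28) recv 83: fwd
Round 5: pos2(id78) recv 83: fwd
Round 6: pos3(id83) recv 83: ELECTED

Answer: 28,61,68,83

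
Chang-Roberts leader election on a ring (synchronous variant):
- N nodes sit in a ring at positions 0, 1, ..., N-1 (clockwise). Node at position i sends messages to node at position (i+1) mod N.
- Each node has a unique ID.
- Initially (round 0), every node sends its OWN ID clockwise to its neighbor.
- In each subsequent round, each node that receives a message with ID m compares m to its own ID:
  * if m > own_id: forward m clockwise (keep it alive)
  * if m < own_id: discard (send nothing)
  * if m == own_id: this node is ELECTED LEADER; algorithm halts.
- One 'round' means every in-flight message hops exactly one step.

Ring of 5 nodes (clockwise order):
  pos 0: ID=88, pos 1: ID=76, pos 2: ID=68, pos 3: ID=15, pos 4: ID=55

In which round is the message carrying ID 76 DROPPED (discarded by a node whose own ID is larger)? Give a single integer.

Round 1: pos1(id76) recv 88: fwd; pos2(id68) recv 76: fwd; pos3(id15) recv 68: fwd; pos4(id55) recv 15: drop; pos0(id88) recv 55: drop
Round 2: pos2(id68) recv 88: fwd; pos3(id15) recv 76: fwd; pos4(id55) recv 68: fwd
Round 3: pos3(id15) recv 88: fwd; pos4(id55) recv 76: fwd; pos0(id88) recv 68: drop
Round 4: pos4(id55) recv 88: fwd; pos0(id88) recv 76: drop
Round 5: pos0(id88) recv 88: ELECTED
Message ID 76 originates at pos 1; dropped at pos 0 in round 4

Answer: 4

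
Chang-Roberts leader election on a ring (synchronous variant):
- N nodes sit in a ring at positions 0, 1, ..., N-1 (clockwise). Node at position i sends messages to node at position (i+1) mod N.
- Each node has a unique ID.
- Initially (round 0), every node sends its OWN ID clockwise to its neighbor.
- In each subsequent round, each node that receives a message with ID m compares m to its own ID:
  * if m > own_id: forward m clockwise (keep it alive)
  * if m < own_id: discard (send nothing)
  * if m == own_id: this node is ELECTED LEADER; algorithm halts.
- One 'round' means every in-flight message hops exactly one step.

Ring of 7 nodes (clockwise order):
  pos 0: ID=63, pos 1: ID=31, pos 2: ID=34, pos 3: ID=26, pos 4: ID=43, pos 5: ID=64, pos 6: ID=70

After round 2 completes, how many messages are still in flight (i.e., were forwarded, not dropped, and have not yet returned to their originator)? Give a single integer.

Answer: 2

Derivation:
Round 1: pos1(id31) recv 63: fwd; pos2(id34) recv 31: drop; pos3(id26) recv 34: fwd; pos4(id43) recv 26: drop; pos5(id64) recv 43: drop; pos6(id70) recv 64: drop; pos0(id63) recv 70: fwd
Round 2: pos2(id34) recv 63: fwd; pos4(id43) recv 34: drop; pos1(id31) recv 70: fwd
After round 2: 2 messages still in flight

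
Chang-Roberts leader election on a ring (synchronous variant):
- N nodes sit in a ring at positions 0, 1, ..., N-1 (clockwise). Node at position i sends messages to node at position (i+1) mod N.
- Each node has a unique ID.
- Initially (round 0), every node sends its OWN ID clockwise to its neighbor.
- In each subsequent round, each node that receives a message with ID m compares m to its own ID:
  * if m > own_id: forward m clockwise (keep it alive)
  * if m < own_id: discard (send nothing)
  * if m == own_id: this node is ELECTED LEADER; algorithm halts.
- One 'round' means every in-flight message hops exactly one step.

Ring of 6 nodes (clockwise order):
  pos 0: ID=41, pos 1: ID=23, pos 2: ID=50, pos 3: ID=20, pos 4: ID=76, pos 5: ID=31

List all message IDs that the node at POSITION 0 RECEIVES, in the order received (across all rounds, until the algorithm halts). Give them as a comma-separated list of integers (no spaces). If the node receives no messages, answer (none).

Answer: 31,76

Derivation:
Round 1: pos1(id23) recv 41: fwd; pos2(id50) recv 23: drop; pos3(id20) recv 50: fwd; pos4(id76) recv 20: drop; pos5(id31) recv 76: fwd; pos0(id41) recv 31: drop
Round 2: pos2(id50) recv 41: drop; pos4(id76) recv 50: drop; pos0(id41) recv 76: fwd
Round 3: pos1(id23) recv 76: fwd
Round 4: pos2(id50) recv 76: fwd
Round 5: pos3(id20) recv 76: fwd
Round 6: pos4(id76) recv 76: ELECTED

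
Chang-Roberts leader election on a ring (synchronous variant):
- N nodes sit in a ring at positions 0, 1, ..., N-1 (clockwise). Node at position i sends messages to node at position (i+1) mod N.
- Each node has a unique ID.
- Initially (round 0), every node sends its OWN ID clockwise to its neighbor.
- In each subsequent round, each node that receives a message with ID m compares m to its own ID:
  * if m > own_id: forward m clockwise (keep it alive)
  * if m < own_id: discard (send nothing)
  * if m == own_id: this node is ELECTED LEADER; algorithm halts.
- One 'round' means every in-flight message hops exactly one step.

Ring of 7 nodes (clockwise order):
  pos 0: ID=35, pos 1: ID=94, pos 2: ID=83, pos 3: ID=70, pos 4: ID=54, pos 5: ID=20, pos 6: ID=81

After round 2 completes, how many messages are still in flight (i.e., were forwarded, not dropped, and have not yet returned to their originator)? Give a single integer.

Answer: 3

Derivation:
Round 1: pos1(id94) recv 35: drop; pos2(id83) recv 94: fwd; pos3(id70) recv 83: fwd; pos4(id54) recv 70: fwd; pos5(id20) recv 54: fwd; pos6(id81) recv 20: drop; pos0(id35) recv 81: fwd
Round 2: pos3(id70) recv 94: fwd; pos4(id54) recv 83: fwd; pos5(id20) recv 70: fwd; pos6(id81) recv 54: drop; pos1(id94) recv 81: drop
After round 2: 3 messages still in flight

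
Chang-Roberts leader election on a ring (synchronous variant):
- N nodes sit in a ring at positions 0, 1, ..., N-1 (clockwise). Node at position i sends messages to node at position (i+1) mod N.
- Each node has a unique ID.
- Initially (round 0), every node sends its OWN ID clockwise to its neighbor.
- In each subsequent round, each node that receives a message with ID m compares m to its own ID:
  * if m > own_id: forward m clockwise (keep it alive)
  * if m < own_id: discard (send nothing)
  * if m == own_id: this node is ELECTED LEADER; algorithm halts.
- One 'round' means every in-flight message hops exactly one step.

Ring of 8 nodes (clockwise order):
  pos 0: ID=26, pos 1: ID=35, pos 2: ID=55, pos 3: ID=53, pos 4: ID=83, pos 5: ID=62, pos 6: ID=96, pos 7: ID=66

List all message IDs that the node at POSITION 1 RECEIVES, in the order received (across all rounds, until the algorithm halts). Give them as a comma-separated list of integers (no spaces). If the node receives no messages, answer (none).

Round 1: pos1(id35) recv 26: drop; pos2(id55) recv 35: drop; pos3(id53) recv 55: fwd; pos4(id83) recv 53: drop; pos5(id62) recv 83: fwd; pos6(id96) recv 62: drop; pos7(id66) recv 96: fwd; pos0(id26) recv 66: fwd
Round 2: pos4(id83) recv 55: drop; pos6(id96) recv 83: drop; pos0(id26) recv 96: fwd; pos1(id35) recv 66: fwd
Round 3: pos1(id35) recv 96: fwd; pos2(id55) recv 66: fwd
Round 4: pos2(id55) recv 96: fwd; pos3(id53) recv 66: fwd
Round 5: pos3(id53) recv 96: fwd; pos4(id83) recv 66: drop
Round 6: pos4(id83) recv 96: fwd
Round 7: pos5(id62) recv 96: fwd
Round 8: pos6(id96) recv 96: ELECTED

Answer: 26,66,96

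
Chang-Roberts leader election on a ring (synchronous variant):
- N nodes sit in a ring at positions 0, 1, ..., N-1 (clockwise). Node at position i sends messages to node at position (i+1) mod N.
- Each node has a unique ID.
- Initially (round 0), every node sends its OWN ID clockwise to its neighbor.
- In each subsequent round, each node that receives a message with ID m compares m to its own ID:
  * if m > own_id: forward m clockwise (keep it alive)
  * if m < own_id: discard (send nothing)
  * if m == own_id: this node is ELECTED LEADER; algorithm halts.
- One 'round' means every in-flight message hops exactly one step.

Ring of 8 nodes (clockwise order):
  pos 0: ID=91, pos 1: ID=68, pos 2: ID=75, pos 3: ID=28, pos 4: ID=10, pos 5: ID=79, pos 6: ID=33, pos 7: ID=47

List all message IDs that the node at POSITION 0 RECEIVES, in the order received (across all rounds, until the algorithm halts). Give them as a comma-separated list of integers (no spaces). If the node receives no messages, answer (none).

Answer: 47,79,91

Derivation:
Round 1: pos1(id68) recv 91: fwd; pos2(id75) recv 68: drop; pos3(id28) recv 75: fwd; pos4(id10) recv 28: fwd; pos5(id79) recv 10: drop; pos6(id33) recv 79: fwd; pos7(id47) recv 33: drop; pos0(id91) recv 47: drop
Round 2: pos2(id75) recv 91: fwd; pos4(id10) recv 75: fwd; pos5(id79) recv 28: drop; pos7(id47) recv 79: fwd
Round 3: pos3(id28) recv 91: fwd; pos5(id79) recv 75: drop; pos0(id91) recv 79: drop
Round 4: pos4(id10) recv 91: fwd
Round 5: pos5(id79) recv 91: fwd
Round 6: pos6(id33) recv 91: fwd
Round 7: pos7(id47) recv 91: fwd
Round 8: pos0(id91) recv 91: ELECTED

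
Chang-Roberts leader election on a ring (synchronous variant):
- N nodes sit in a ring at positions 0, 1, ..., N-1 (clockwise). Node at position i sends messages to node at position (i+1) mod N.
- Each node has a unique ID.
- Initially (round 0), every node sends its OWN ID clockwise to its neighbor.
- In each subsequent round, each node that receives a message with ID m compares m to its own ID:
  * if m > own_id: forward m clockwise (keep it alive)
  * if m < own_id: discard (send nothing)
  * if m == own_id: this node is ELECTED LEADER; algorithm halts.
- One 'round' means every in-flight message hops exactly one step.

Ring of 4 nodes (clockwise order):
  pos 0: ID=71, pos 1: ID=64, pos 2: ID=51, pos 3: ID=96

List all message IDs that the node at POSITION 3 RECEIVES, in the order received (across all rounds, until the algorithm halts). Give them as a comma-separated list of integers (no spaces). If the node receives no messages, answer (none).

Round 1: pos1(id64) recv 71: fwd; pos2(id51) recv 64: fwd; pos3(id96) recv 51: drop; pos0(id71) recv 96: fwd
Round 2: pos2(id51) recv 71: fwd; pos3(id96) recv 64: drop; pos1(id64) recv 96: fwd
Round 3: pos3(id96) recv 71: drop; pos2(id51) recv 96: fwd
Round 4: pos3(id96) recv 96: ELECTED

Answer: 51,64,71,96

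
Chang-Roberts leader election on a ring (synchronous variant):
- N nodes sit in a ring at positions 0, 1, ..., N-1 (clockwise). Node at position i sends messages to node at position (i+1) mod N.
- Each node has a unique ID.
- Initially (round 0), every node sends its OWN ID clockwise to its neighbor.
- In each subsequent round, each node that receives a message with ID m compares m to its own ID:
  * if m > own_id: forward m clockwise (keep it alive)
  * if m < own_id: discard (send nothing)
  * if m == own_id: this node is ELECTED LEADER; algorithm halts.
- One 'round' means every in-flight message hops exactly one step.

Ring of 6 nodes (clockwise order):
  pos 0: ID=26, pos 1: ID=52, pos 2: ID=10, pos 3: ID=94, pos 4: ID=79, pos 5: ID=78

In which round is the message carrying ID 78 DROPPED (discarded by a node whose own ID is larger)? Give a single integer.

Round 1: pos1(id52) recv 26: drop; pos2(id10) recv 52: fwd; pos3(id94) recv 10: drop; pos4(id79) recv 94: fwd; pos5(id78) recv 79: fwd; pos0(id26) recv 78: fwd
Round 2: pos3(id94) recv 52: drop; pos5(id78) recv 94: fwd; pos0(id26) recv 79: fwd; pos1(id52) recv 78: fwd
Round 3: pos0(id26) recv 94: fwd; pos1(id52) recv 79: fwd; pos2(id10) recv 78: fwd
Round 4: pos1(id52) recv 94: fwd; pos2(id10) recv 79: fwd; pos3(id94) recv 78: drop
Round 5: pos2(id10) recv 94: fwd; pos3(id94) recv 79: drop
Round 6: pos3(id94) recv 94: ELECTED
Message ID 78 originates at pos 5; dropped at pos 3 in round 4

Answer: 4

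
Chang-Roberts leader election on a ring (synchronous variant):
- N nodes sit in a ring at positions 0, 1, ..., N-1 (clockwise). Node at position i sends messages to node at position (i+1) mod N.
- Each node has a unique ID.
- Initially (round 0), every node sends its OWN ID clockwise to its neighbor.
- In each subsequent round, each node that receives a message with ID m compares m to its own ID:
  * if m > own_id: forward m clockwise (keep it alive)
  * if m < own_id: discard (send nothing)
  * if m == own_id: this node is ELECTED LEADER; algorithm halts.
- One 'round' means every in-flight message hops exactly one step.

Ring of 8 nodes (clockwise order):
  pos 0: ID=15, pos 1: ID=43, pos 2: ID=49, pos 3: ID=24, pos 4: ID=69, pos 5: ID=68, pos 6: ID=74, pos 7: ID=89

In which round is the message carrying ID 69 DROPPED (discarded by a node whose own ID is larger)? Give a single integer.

Answer: 2

Derivation:
Round 1: pos1(id43) recv 15: drop; pos2(id49) recv 43: drop; pos3(id24) recv 49: fwd; pos4(id69) recv 24: drop; pos5(id68) recv 69: fwd; pos6(id74) recv 68: drop; pos7(id89) recv 74: drop; pos0(id15) recv 89: fwd
Round 2: pos4(id69) recv 49: drop; pos6(id74) recv 69: drop; pos1(id43) recv 89: fwd
Round 3: pos2(id49) recv 89: fwd
Round 4: pos3(id24) recv 89: fwd
Round 5: pos4(id69) recv 89: fwd
Round 6: pos5(id68) recv 89: fwd
Round 7: pos6(id74) recv 89: fwd
Round 8: pos7(id89) recv 89: ELECTED
Message ID 69 originates at pos 4; dropped at pos 6 in round 2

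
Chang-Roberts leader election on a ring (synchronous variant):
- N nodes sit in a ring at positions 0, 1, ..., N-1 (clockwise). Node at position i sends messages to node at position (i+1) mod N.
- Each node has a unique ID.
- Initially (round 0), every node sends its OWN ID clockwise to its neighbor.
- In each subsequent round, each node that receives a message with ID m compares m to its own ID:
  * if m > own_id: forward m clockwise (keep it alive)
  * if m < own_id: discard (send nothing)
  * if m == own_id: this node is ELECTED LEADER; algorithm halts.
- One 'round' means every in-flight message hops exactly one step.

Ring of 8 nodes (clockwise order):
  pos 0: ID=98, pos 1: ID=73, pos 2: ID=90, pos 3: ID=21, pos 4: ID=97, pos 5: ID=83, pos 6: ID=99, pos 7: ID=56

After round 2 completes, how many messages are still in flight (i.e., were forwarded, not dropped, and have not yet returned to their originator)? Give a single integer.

Round 1: pos1(id73) recv 98: fwd; pos2(id90) recv 73: drop; pos3(id21) recv 90: fwd; pos4(id97) recv 21: drop; pos5(id83) recv 97: fwd; pos6(id99) recv 83: drop; pos7(id56) recv 99: fwd; pos0(id98) recv 56: drop
Round 2: pos2(id90) recv 98: fwd; pos4(id97) recv 90: drop; pos6(id99) recv 97: drop; pos0(id98) recv 99: fwd
After round 2: 2 messages still in flight

Answer: 2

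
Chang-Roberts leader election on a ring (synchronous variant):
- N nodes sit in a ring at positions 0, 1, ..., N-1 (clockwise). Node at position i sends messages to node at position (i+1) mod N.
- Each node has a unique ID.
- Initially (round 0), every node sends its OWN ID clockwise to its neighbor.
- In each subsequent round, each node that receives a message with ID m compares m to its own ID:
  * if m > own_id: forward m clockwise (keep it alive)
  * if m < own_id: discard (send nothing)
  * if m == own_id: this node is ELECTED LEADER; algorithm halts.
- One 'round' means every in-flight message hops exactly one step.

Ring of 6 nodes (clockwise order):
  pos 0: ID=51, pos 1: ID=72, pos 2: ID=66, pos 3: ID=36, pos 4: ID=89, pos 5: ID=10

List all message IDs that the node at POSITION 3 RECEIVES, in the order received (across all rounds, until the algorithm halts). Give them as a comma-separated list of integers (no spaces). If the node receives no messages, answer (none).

Round 1: pos1(id72) recv 51: drop; pos2(id66) recv 72: fwd; pos3(id36) recv 66: fwd; pos4(id89) recv 36: drop; pos5(id10) recv 89: fwd; pos0(id51) recv 10: drop
Round 2: pos3(id36) recv 72: fwd; pos4(id89) recv 66: drop; pos0(id51) recv 89: fwd
Round 3: pos4(id89) recv 72: drop; pos1(id72) recv 89: fwd
Round 4: pos2(id66) recv 89: fwd
Round 5: pos3(id36) recv 89: fwd
Round 6: pos4(id89) recv 89: ELECTED

Answer: 66,72,89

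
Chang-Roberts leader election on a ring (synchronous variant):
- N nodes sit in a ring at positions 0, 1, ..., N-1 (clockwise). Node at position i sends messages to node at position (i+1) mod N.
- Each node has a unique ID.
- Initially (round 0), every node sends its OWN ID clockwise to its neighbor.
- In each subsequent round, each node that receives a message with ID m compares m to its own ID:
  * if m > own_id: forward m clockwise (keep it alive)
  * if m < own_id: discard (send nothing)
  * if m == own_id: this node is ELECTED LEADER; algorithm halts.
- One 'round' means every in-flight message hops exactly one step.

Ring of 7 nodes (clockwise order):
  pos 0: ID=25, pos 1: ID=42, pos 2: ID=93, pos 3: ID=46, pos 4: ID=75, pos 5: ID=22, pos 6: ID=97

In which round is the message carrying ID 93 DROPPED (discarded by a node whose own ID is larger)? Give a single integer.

Answer: 4

Derivation:
Round 1: pos1(id42) recv 25: drop; pos2(id93) recv 42: drop; pos3(id46) recv 93: fwd; pos4(id75) recv 46: drop; pos5(id22) recv 75: fwd; pos6(id97) recv 22: drop; pos0(id25) recv 97: fwd
Round 2: pos4(id75) recv 93: fwd; pos6(id97) recv 75: drop; pos1(id42) recv 97: fwd
Round 3: pos5(id22) recv 93: fwd; pos2(id93) recv 97: fwd
Round 4: pos6(id97) recv 93: drop; pos3(id46) recv 97: fwd
Round 5: pos4(id75) recv 97: fwd
Round 6: pos5(id22) recv 97: fwd
Round 7: pos6(id97) recv 97: ELECTED
Message ID 93 originates at pos 2; dropped at pos 6 in round 4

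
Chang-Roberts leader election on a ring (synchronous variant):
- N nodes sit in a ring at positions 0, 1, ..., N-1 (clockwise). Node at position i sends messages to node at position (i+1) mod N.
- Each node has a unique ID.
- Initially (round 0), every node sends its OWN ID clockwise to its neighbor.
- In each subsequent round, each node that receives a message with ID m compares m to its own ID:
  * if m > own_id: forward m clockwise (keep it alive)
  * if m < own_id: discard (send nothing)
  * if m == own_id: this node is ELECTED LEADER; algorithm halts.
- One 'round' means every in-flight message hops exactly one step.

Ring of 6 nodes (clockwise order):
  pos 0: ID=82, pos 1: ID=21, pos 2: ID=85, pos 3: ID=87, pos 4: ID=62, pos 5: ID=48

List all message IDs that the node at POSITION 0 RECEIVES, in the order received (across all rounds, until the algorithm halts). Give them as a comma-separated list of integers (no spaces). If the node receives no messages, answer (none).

Answer: 48,62,87

Derivation:
Round 1: pos1(id21) recv 82: fwd; pos2(id85) recv 21: drop; pos3(id87) recv 85: drop; pos4(id62) recv 87: fwd; pos5(id48) recv 62: fwd; pos0(id82) recv 48: drop
Round 2: pos2(id85) recv 82: drop; pos5(id48) recv 87: fwd; pos0(id82) recv 62: drop
Round 3: pos0(id82) recv 87: fwd
Round 4: pos1(id21) recv 87: fwd
Round 5: pos2(id85) recv 87: fwd
Round 6: pos3(id87) recv 87: ELECTED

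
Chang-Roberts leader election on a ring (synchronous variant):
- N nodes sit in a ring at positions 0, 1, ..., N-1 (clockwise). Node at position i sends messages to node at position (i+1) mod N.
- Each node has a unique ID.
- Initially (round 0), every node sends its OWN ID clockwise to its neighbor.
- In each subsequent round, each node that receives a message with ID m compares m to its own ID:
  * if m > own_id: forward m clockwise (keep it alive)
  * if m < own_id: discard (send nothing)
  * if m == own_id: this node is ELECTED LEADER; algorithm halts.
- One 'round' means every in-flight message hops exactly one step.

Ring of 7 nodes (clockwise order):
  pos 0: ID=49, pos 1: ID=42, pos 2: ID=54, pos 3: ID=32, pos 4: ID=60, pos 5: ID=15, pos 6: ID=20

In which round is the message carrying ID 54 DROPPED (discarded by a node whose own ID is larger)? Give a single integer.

Answer: 2

Derivation:
Round 1: pos1(id42) recv 49: fwd; pos2(id54) recv 42: drop; pos3(id32) recv 54: fwd; pos4(id60) recv 32: drop; pos5(id15) recv 60: fwd; pos6(id20) recv 15: drop; pos0(id49) recv 20: drop
Round 2: pos2(id54) recv 49: drop; pos4(id60) recv 54: drop; pos6(id20) recv 60: fwd
Round 3: pos0(id49) recv 60: fwd
Round 4: pos1(id42) recv 60: fwd
Round 5: pos2(id54) recv 60: fwd
Round 6: pos3(id32) recv 60: fwd
Round 7: pos4(id60) recv 60: ELECTED
Message ID 54 originates at pos 2; dropped at pos 4 in round 2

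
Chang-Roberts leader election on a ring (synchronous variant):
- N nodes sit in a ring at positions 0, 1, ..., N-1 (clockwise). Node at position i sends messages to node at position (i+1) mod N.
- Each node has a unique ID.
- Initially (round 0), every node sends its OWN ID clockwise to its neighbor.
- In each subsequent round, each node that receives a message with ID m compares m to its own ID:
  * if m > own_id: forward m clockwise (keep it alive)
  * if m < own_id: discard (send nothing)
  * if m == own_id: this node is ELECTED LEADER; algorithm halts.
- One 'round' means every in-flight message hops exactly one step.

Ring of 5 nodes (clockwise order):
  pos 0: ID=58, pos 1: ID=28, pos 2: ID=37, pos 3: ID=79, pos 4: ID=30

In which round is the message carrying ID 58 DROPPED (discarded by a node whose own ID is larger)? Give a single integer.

Answer: 3

Derivation:
Round 1: pos1(id28) recv 58: fwd; pos2(id37) recv 28: drop; pos3(id79) recv 37: drop; pos4(id30) recv 79: fwd; pos0(id58) recv 30: drop
Round 2: pos2(id37) recv 58: fwd; pos0(id58) recv 79: fwd
Round 3: pos3(id79) recv 58: drop; pos1(id28) recv 79: fwd
Round 4: pos2(id37) recv 79: fwd
Round 5: pos3(id79) recv 79: ELECTED
Message ID 58 originates at pos 0; dropped at pos 3 in round 3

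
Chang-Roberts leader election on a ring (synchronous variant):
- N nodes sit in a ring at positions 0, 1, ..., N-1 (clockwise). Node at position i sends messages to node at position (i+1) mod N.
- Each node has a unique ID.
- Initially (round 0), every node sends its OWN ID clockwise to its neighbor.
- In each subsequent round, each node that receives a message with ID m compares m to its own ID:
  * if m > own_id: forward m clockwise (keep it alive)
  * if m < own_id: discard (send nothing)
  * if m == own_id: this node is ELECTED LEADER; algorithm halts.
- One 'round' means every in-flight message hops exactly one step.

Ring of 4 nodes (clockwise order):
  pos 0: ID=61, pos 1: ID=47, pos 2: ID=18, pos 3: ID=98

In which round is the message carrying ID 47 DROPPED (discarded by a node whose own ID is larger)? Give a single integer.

Round 1: pos1(id47) recv 61: fwd; pos2(id18) recv 47: fwd; pos3(id98) recv 18: drop; pos0(id61) recv 98: fwd
Round 2: pos2(id18) recv 61: fwd; pos3(id98) recv 47: drop; pos1(id47) recv 98: fwd
Round 3: pos3(id98) recv 61: drop; pos2(id18) recv 98: fwd
Round 4: pos3(id98) recv 98: ELECTED
Message ID 47 originates at pos 1; dropped at pos 3 in round 2

Answer: 2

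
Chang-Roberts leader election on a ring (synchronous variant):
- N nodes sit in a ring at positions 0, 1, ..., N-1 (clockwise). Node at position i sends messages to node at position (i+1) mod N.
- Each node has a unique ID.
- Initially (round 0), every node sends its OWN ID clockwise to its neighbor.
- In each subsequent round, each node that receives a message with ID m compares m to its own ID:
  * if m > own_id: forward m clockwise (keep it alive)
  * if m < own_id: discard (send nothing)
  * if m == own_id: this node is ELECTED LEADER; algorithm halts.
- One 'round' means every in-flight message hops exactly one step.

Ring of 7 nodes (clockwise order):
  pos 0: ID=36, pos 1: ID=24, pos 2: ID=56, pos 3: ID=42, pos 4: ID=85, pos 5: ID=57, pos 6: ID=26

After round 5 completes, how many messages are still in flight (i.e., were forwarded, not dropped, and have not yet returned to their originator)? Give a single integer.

Answer: 2

Derivation:
Round 1: pos1(id24) recv 36: fwd; pos2(id56) recv 24: drop; pos3(id42) recv 56: fwd; pos4(id85) recv 42: drop; pos5(id57) recv 85: fwd; pos6(id26) recv 57: fwd; pos0(id36) recv 26: drop
Round 2: pos2(id56) recv 36: drop; pos4(id85) recv 56: drop; pos6(id26) recv 85: fwd; pos0(id36) recv 57: fwd
Round 3: pos0(id36) recv 85: fwd; pos1(id24) recv 57: fwd
Round 4: pos1(id24) recv 85: fwd; pos2(id56) recv 57: fwd
Round 5: pos2(id56) recv 85: fwd; pos3(id42) recv 57: fwd
After round 5: 2 messages still in flight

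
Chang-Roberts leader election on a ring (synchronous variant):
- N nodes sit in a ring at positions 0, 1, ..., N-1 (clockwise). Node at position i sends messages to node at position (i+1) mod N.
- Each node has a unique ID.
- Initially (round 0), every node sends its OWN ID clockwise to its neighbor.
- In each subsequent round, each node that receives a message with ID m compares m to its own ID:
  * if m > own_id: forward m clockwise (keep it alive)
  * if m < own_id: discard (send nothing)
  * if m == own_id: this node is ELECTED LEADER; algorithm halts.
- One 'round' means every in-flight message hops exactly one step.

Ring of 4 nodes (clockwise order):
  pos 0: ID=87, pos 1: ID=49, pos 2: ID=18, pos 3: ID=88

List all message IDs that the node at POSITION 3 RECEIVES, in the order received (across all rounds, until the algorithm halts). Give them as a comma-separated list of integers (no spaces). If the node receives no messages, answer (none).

Round 1: pos1(id49) recv 87: fwd; pos2(id18) recv 49: fwd; pos3(id88) recv 18: drop; pos0(id87) recv 88: fwd
Round 2: pos2(id18) recv 87: fwd; pos3(id88) recv 49: drop; pos1(id49) recv 88: fwd
Round 3: pos3(id88) recv 87: drop; pos2(id18) recv 88: fwd
Round 4: pos3(id88) recv 88: ELECTED

Answer: 18,49,87,88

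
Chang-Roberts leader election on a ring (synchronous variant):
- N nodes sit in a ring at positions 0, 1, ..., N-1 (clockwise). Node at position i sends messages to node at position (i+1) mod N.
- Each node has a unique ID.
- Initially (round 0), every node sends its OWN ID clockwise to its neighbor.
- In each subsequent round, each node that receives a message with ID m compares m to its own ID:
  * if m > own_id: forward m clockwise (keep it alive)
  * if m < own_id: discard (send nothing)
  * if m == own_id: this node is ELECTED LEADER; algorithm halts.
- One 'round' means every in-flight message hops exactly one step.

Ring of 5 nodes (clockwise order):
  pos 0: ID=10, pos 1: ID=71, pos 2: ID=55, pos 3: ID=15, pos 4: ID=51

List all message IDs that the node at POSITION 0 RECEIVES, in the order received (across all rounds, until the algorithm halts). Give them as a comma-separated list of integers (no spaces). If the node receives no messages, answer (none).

Round 1: pos1(id71) recv 10: drop; pos2(id55) recv 71: fwd; pos3(id15) recv 55: fwd; pos4(id51) recv 15: drop; pos0(id10) recv 51: fwd
Round 2: pos3(id15) recv 71: fwd; pos4(id51) recv 55: fwd; pos1(id71) recv 51: drop
Round 3: pos4(id51) recv 71: fwd; pos0(id10) recv 55: fwd
Round 4: pos0(id10) recv 71: fwd; pos1(id71) recv 55: drop
Round 5: pos1(id71) recv 71: ELECTED

Answer: 51,55,71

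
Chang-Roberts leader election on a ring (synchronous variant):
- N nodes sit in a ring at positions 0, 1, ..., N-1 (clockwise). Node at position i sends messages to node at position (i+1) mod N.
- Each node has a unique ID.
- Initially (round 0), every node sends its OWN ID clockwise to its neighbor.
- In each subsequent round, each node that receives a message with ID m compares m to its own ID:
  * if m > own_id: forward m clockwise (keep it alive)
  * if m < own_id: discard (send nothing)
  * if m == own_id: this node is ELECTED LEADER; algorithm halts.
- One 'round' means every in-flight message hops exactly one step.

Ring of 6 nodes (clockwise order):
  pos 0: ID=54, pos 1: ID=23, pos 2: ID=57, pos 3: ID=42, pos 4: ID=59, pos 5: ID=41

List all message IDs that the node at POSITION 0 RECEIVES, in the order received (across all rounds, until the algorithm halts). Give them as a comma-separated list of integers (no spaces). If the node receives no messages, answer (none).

Answer: 41,59

Derivation:
Round 1: pos1(id23) recv 54: fwd; pos2(id57) recv 23: drop; pos3(id42) recv 57: fwd; pos4(id59) recv 42: drop; pos5(id41) recv 59: fwd; pos0(id54) recv 41: drop
Round 2: pos2(id57) recv 54: drop; pos4(id59) recv 57: drop; pos0(id54) recv 59: fwd
Round 3: pos1(id23) recv 59: fwd
Round 4: pos2(id57) recv 59: fwd
Round 5: pos3(id42) recv 59: fwd
Round 6: pos4(id59) recv 59: ELECTED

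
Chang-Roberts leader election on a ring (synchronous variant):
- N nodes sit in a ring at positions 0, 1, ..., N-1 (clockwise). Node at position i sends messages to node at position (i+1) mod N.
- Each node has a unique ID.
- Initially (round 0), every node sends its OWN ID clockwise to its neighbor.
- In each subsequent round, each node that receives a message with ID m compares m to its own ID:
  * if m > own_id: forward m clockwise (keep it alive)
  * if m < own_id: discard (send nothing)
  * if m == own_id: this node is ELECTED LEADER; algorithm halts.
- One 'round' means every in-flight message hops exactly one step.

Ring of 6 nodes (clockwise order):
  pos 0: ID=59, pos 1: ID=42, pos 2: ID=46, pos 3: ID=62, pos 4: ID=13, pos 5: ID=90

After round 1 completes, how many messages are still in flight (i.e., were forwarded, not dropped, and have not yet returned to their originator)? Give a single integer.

Round 1: pos1(id42) recv 59: fwd; pos2(id46) recv 42: drop; pos3(id62) recv 46: drop; pos4(id13) recv 62: fwd; pos5(id90) recv 13: drop; pos0(id59) recv 90: fwd
After round 1: 3 messages still in flight

Answer: 3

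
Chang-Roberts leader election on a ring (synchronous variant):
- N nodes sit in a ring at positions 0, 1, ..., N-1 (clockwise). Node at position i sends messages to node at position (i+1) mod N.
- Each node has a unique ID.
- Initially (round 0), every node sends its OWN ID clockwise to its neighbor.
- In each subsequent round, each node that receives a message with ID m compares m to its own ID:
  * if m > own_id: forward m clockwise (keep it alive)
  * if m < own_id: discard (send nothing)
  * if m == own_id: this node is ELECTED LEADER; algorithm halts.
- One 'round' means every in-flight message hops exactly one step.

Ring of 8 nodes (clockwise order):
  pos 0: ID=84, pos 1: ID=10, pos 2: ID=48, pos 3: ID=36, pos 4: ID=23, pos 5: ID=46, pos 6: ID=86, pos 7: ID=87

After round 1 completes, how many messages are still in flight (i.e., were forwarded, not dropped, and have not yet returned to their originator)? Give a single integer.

Round 1: pos1(id10) recv 84: fwd; pos2(id48) recv 10: drop; pos3(id36) recv 48: fwd; pos4(id23) recv 36: fwd; pos5(id46) recv 23: drop; pos6(id86) recv 46: drop; pos7(id87) recv 86: drop; pos0(id84) recv 87: fwd
After round 1: 4 messages still in flight

Answer: 4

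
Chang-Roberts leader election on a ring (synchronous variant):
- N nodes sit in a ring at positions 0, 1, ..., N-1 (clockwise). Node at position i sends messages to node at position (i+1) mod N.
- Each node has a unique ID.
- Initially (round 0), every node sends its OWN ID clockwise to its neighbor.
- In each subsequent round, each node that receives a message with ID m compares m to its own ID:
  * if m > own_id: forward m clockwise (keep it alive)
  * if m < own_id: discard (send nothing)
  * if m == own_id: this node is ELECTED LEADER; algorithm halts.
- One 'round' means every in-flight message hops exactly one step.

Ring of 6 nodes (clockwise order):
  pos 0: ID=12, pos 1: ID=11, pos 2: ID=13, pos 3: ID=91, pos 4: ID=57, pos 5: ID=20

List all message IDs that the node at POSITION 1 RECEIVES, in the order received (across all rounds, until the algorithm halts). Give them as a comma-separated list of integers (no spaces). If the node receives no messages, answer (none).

Answer: 12,20,57,91

Derivation:
Round 1: pos1(id11) recv 12: fwd; pos2(id13) recv 11: drop; pos3(id91) recv 13: drop; pos4(id57) recv 91: fwd; pos5(id20) recv 57: fwd; pos0(id12) recv 20: fwd
Round 2: pos2(id13) recv 12: drop; pos5(id20) recv 91: fwd; pos0(id12) recv 57: fwd; pos1(id11) recv 20: fwd
Round 3: pos0(id12) recv 91: fwd; pos1(id11) recv 57: fwd; pos2(id13) recv 20: fwd
Round 4: pos1(id11) recv 91: fwd; pos2(id13) recv 57: fwd; pos3(id91) recv 20: drop
Round 5: pos2(id13) recv 91: fwd; pos3(id91) recv 57: drop
Round 6: pos3(id91) recv 91: ELECTED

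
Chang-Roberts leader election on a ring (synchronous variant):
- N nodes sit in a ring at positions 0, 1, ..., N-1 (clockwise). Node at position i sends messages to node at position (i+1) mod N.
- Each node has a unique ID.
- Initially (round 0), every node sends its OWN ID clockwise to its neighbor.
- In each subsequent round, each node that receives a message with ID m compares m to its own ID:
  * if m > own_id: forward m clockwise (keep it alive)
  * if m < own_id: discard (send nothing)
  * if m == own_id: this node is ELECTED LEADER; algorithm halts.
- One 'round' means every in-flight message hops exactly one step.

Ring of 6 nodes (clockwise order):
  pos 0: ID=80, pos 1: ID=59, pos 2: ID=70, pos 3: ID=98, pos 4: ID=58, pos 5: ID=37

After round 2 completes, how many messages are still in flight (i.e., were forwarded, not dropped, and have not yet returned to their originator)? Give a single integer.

Answer: 2

Derivation:
Round 1: pos1(id59) recv 80: fwd; pos2(id70) recv 59: drop; pos3(id98) recv 70: drop; pos4(id58) recv 98: fwd; pos5(id37) recv 58: fwd; pos0(id80) recv 37: drop
Round 2: pos2(id70) recv 80: fwd; pos5(id37) recv 98: fwd; pos0(id80) recv 58: drop
After round 2: 2 messages still in flight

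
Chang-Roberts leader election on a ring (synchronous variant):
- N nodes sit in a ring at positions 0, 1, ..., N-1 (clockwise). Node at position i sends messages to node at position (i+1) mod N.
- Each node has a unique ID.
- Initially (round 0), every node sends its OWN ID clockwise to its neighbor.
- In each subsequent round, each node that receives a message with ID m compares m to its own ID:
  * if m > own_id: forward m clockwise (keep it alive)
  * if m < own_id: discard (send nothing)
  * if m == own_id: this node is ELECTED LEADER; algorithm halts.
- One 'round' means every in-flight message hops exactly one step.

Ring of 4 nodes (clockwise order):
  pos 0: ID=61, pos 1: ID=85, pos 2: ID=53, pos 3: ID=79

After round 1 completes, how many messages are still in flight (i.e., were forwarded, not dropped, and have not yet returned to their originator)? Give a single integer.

Answer: 2

Derivation:
Round 1: pos1(id85) recv 61: drop; pos2(id53) recv 85: fwd; pos3(id79) recv 53: drop; pos0(id61) recv 79: fwd
After round 1: 2 messages still in flight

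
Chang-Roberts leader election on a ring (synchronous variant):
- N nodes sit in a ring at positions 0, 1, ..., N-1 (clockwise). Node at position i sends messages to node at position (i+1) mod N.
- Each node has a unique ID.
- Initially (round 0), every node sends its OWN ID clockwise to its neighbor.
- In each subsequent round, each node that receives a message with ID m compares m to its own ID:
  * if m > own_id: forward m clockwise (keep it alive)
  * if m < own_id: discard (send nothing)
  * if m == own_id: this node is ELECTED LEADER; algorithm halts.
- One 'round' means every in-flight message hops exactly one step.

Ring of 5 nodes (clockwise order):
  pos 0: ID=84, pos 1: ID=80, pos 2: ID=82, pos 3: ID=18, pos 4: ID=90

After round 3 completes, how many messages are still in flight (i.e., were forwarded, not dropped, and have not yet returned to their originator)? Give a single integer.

Round 1: pos1(id80) recv 84: fwd; pos2(id82) recv 80: drop; pos3(id18) recv 82: fwd; pos4(id90) recv 18: drop; pos0(id84) recv 90: fwd
Round 2: pos2(id82) recv 84: fwd; pos4(id90) recv 82: drop; pos1(id80) recv 90: fwd
Round 3: pos3(id18) recv 84: fwd; pos2(id82) recv 90: fwd
After round 3: 2 messages still in flight

Answer: 2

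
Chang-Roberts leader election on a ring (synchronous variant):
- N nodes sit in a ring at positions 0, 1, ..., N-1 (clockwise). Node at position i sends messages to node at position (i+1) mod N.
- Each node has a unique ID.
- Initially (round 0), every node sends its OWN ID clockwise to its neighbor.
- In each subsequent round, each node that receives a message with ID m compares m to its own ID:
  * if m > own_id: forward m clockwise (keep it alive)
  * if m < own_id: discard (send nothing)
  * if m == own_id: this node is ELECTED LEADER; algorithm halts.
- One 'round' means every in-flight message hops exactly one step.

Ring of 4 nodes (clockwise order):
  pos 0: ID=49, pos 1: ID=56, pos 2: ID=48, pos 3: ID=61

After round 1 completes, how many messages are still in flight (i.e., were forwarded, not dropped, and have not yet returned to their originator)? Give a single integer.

Round 1: pos1(id56) recv 49: drop; pos2(id48) recv 56: fwd; pos3(id61) recv 48: drop; pos0(id49) recv 61: fwd
After round 1: 2 messages still in flight

Answer: 2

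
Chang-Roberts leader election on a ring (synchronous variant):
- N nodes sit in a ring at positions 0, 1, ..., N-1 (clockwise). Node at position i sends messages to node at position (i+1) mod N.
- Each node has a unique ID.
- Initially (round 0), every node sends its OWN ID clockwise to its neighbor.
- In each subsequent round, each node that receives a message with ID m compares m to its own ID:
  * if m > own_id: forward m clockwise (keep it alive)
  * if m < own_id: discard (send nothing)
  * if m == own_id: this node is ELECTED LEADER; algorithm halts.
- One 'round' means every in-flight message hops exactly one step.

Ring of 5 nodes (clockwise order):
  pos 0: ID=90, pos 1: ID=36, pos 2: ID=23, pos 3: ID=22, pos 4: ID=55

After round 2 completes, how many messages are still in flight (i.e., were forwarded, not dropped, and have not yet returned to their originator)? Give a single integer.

Round 1: pos1(id36) recv 90: fwd; pos2(id23) recv 36: fwd; pos3(id22) recv 23: fwd; pos4(id55) recv 22: drop; pos0(id90) recv 55: drop
Round 2: pos2(id23) recv 90: fwd; pos3(id22) recv 36: fwd; pos4(id55) recv 23: drop
After round 2: 2 messages still in flight

Answer: 2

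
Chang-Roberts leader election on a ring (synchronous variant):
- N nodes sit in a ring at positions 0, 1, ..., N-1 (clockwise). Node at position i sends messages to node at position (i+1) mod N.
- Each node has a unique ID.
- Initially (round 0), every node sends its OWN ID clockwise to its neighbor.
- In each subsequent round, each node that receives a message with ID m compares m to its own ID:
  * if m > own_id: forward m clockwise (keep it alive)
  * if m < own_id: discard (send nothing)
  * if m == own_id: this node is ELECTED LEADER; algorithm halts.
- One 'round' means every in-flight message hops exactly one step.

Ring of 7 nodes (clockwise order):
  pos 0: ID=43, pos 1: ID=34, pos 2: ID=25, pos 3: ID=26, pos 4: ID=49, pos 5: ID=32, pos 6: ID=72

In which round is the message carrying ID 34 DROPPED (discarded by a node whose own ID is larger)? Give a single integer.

Answer: 3

Derivation:
Round 1: pos1(id34) recv 43: fwd; pos2(id25) recv 34: fwd; pos3(id26) recv 25: drop; pos4(id49) recv 26: drop; pos5(id32) recv 49: fwd; pos6(id72) recv 32: drop; pos0(id43) recv 72: fwd
Round 2: pos2(id25) recv 43: fwd; pos3(id26) recv 34: fwd; pos6(id72) recv 49: drop; pos1(id34) recv 72: fwd
Round 3: pos3(id26) recv 43: fwd; pos4(id49) recv 34: drop; pos2(id25) recv 72: fwd
Round 4: pos4(id49) recv 43: drop; pos3(id26) recv 72: fwd
Round 5: pos4(id49) recv 72: fwd
Round 6: pos5(id32) recv 72: fwd
Round 7: pos6(id72) recv 72: ELECTED
Message ID 34 originates at pos 1; dropped at pos 4 in round 3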